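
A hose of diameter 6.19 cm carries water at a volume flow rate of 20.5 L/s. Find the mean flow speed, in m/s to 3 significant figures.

v ≈ 6.81 m/s

Q = 20.5 L/s = 0.0205 m³/s.
v = Q/A = 0.0205 / 0.00301 = 6.81 m/s.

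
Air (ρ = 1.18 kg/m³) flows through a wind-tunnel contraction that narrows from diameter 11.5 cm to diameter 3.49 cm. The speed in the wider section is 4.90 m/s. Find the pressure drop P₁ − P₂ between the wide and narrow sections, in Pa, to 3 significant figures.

Mass conservation (A₁v₁ = A₂v₂) gives v₂ = 4.90 × 104/9.57 = 53.2 m/s.
Bernoulli (h₁ = h₂): P₁ − P₂ = ½ρ(v₂² − v₁²).
P₁ − P₂ = ½·1.18·(53.2² − 4.90²) = ½·1.18·2810 = 1660 Pa.

ΔP ≈ 1660 Pa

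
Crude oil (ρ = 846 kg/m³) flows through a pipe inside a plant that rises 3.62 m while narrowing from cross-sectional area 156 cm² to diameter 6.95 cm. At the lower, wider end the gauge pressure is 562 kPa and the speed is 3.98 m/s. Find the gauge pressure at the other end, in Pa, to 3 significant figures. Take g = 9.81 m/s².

The volume flow rate is constant, so v₂ = (A₁/A₂)v₁ = (156/37.9)·3.98 = 16.4 m/s.
Bernoulli: P₁ + ½ρv₁² + ρg h₁ = P₂ + ½ρv₂² + ρg h₂, so P₂ = P₁ + ½ρ(v₁² − v₂²) − ρg(h₂ − h₁).
P₂ = 562000 + ½·846·(3.98² − 16.4²) − 846·9.81·(+3.62) = 562000 + (-107000) − (30000) = 425000 Pa.

P₂ ≈ 425000 Pa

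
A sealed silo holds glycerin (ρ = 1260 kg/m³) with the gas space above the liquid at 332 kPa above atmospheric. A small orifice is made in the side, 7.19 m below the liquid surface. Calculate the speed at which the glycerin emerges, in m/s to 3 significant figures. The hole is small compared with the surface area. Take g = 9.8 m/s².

Take point 1 at the surface (v₁ ≈ 0) and point 2 at the hole (at atmospheric pressure). Bernoulli: P₁ + ρg h = P_atm + ½ρv₂².
With P₁ − P_atm = 332000 Pa, v₂ = √(2gh + 2ΔP/ρ) = √(2·9.8·7.19 + 2·332000/1260) = 25.8 m/s.

v ≈ 25.8 m/s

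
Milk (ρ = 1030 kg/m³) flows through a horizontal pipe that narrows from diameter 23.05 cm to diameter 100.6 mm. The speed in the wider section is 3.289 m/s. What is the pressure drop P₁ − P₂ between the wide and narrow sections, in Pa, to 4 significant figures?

ΔP ≈ 148000 Pa

The volume flow rate is constant, so v₂ = (A₁/A₂)v₁ = (417.3/79.49)·3.289 = 17.27 m/s.
The pipe is horizontal, so Bernoulli reduces to P₁ + ½ρv₁² = P₂ + ½ρv₂².
P₁ − P₂ = ½·1030·(17.27² − 3.289²) = ½·1030·287.3 = 148000 Pa.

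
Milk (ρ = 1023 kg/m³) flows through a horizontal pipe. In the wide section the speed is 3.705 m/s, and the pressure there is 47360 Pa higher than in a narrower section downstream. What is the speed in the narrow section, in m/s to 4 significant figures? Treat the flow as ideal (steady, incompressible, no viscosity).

v₂ ≈ 10.31 m/s

Horizontal Bernoulli: P₁ + ½ρv₁² = P₂ + ½ρv₂², so v₂² = v₁² + 2(P₁ − P₂)/ρ.
v₂ = √(3.705² + 2·47360/1023) = √(13.73 + 92.59) = 10.31 m/s.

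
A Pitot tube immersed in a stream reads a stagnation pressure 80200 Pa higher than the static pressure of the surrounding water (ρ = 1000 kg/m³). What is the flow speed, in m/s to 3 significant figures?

At the stagnation point the flow is brought to rest, so Bernoulli gives P_stag − P_static = ½ρv².
v = √(2ΔP/ρ) = √(2·80200/1000) = 12.7 m/s.

v ≈ 12.7 m/s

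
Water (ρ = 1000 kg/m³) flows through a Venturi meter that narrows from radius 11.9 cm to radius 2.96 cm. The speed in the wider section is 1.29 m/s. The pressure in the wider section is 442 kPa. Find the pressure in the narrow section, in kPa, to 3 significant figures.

P₂ ≈ 225 kPa

Mass conservation (A₁v₁ = A₂v₂) gives v₂ = 1.29 × 445/27.5 = 20.8 m/s.
The pipe is horizontal, so Bernoulli reduces to P₁ + ½ρv₁² = P₂ + ½ρv₂².
P₂ = P₁ − ½ρ(v₂² − v₁²) = 442000 − ½·1000·(20.8² − 1.29²) = 442000 − 217000 = 225000 Pa.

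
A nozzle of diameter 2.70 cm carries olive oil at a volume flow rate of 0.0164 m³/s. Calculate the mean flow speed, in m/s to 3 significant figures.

Q = 0.0164 m³/s = 0.0164 m³/s.
v = Q/A = 0.0164 / 0.000573 = 28.6 m/s.

v ≈ 28.6 m/s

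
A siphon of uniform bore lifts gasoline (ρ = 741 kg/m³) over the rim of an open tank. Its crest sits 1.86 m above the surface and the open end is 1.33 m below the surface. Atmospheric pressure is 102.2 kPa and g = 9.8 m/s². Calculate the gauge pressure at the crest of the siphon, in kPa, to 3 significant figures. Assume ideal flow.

Bernoulli surface→outlet gives ½v² = g·h_out, so v = √(2·9.8·1.33) = 5.11 m/s.
With constant cross-section the crest speed equals v; applying Bernoulli from the surface up to the crest, P_top = P_atm − ½ρv² − ρg·h_top.
P_top = 102200 − ½·741·5.11² − 741·9.8·1.86 = 79000 Pa. So P_gauge = P_top − P_atm = -23200 Pa.

P_gauge ≈ -23.2 kPa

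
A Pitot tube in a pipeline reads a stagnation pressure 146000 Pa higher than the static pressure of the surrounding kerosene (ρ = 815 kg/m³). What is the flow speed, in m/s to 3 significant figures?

At the stagnation point the flow is brought to rest, so Bernoulli gives P_stag − P_static = ½ρv².
v = √(2ΔP/ρ) = √(2·146000/815) = 18.9 m/s.

v ≈ 18.9 m/s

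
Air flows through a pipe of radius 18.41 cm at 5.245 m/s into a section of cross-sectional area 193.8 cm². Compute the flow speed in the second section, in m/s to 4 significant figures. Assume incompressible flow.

Continuity gives A₁v₁ = A₂v₂, so v₂ = (1065 cm²)/(193.8 cm²) × 5.245 m/s = 28.82 m/s.

v₂ ≈ 28.82 m/s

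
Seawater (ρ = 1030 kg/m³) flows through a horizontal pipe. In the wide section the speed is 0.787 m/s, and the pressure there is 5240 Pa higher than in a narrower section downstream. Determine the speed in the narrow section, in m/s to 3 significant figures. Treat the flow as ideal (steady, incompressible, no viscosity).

v₂ ≈ 3.29 m/s

With h₁ = h₂, rearranging Bernoulli gives v₂ = √(v₁² + 2ΔP/ρ).
v₂ = √(0.787² + 2·5240/1030) = √(0.619 + 10.2) = 3.29 m/s.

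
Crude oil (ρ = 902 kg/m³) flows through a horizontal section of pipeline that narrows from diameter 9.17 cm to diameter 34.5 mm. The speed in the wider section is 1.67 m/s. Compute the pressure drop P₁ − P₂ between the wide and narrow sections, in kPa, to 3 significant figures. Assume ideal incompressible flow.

Continuity gives A₁v₁ = A₂v₂, so v₂ = (66.0 cm²)/(9.35 cm²) × 1.67 m/s = 11.8 m/s.
With no height change, Bernoulli's equation is P₁ + ½ρv₁² = P₂ + ½ρv₂².
P₁ − P₂ = ½·902·(11.8² − 1.67²) = ½·902·136 = 61500 Pa.

ΔP ≈ 61.5 kPa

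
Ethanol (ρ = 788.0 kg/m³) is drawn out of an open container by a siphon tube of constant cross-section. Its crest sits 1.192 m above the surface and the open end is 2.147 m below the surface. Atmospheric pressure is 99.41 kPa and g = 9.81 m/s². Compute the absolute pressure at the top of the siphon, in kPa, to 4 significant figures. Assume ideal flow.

73.60 kPa

From the surface to the outlet (both open to atmosphere, surface at rest): v = √(2g·h_out) = √(2·9.81·2.147) = 6.490 m/s.
The bore is uniform, so the speed at the crest is the same v. Bernoulli surface→crest: P_atm = P_top + ½ρv² + ρg·h_top.
P_top = 99410 − ½·788.0·6.490² − 788.0·9.81·1.192 = 73600 Pa.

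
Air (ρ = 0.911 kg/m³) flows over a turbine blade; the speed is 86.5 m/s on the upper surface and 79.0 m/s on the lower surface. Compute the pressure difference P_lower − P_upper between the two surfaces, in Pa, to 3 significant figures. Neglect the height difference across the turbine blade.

Bernoulli (same height): P_lower − P_upper = ½ρ(v_upper² − v_lower²).
ΔP = ½·0.911·(86.5² − 79.0²) = 565 Pa.

565 Pa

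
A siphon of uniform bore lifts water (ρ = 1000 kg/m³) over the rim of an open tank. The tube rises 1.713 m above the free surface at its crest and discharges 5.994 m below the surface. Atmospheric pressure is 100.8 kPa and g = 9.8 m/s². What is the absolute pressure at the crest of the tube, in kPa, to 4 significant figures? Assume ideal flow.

From the surface to the outlet (both open to atmosphere, surface at rest): v = √(2g·h_out) = √(2·9.8·5.994) = 10.84 m/s.
Continuity keeps v the same throughout the tube; from surface to crest, P_atm + 0 = P_top + ½ρv² + ρg·h_top.
P_top = 100800 − ½·1000·10.84² − 1000·9.8·1.713 = 25270 Pa.

P_top ≈ 25.27 kPa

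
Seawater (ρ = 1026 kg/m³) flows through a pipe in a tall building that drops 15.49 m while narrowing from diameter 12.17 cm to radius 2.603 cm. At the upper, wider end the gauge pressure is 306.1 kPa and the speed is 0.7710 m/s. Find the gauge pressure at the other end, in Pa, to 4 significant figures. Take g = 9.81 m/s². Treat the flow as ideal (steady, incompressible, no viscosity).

453200 Pa

Mass conservation (A₁v₁ = A₂v₂) gives v₂ = 0.7710 × 116.3/21.29 = 4.213 m/s.
Applying Bernoulli between the two ends and solving for P₂: P₂ = P₁ + ½ρ(v₁² − v₂²) − ρgΔh.
P₂ = 306100 + ½·1026·(0.7710² − 4.213²) − 1026·9.81·(−15.49) = 306100 + (-8802) − (-155900) = 453200 Pa.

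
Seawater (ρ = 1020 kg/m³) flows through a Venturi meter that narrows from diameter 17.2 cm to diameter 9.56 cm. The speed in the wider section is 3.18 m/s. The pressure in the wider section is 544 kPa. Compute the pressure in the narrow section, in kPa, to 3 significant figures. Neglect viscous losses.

495 kPa

The volume flow rate is constant, so v₂ = (A₁/A₂)v₁ = (232/71.8)·3.18 = 10.3 m/s.
The pipe is horizontal, so Bernoulli reduces to P₁ + ½ρv₁² = P₂ + ½ρv₂².
P₂ = P₁ − ½ρ(v₂² − v₁²) = 544000 − ½·1020·(10.3² − 3.18²) = 544000 − 48900 = 495000 Pa.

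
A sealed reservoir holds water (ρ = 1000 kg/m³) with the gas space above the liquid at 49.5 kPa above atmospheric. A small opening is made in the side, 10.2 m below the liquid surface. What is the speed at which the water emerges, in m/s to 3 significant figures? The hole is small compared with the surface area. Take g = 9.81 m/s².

Take point 1 at the surface (v₁ ≈ 0) and point 2 at the hole (at atmospheric pressure). Bernoulli: P₁ + ρg h = P_atm + ½ρv₂².
With P₁ − P_atm = 49500 Pa, v₂ = √(2gh + 2ΔP/ρ) = √(2·9.81·10.2 + 2·49500/1000) = 17.3 m/s.

v ≈ 17.3 m/s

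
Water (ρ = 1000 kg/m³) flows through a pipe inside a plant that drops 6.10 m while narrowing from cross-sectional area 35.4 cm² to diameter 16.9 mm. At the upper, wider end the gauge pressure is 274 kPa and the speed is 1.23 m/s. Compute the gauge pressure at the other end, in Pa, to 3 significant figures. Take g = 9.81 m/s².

By continuity, v₂ = v₁·A₁/A₂ = 1.23·(35.4/2.24) = 19.4 m/s.
Applying Bernoulli between the two ends and solving for P₂: P₂ = P₁ + ½ρ(v₁² − v₂²) − ρgΔh.
P₂ = 274000 + ½·1000·(1.23² − 19.4²) − 1000·9.81·(−6.10) = 274000 + (-188000) − (-59800) = 146000 Pa.

P₂ = 146000 Pa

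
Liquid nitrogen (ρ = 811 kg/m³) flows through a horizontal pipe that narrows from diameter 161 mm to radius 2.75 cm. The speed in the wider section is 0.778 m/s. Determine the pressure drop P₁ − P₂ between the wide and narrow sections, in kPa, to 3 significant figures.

Continuity gives A₁v₁ = A₂v₂, so v₂ = (204 cm²)/(23.8 cm²) × 0.778 m/s = 6.67 m/s.
With no height change, Bernoulli's equation is P₁ + ½ρv₁² = P₂ + ½ρv₂².
P₁ − P₂ = ½·811·(6.67² − 0.778²) = ½·811·43.8 = 17800 Pa.

ΔP = 17.8 kPa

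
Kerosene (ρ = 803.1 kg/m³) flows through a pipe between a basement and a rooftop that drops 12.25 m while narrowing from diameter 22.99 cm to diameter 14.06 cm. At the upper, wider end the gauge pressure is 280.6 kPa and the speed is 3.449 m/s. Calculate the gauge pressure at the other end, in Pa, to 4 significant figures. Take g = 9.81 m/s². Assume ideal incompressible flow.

P₂ = 347700 Pa

The volume flow rate is constant, so v₂ = (A₁/A₂)v₁ = (415.1/155.3)·3.449 = 9.221 m/s.
Energy conservation along the streamline gives P₂ = P₁ − ½ρ(v₂² − v₁²) − ρg(h₂ − h₁).
P₂ = 280600 + ½·803.1·(3.449² − 9.221²) − 803.1·9.81·(−12.25) = 280600 + (-29370) − (-96510) = 347700 Pa.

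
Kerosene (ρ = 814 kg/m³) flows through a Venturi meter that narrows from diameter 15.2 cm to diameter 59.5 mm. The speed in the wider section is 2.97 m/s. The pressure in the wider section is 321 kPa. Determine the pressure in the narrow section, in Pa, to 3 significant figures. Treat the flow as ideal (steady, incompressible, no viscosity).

P₂ = 172000 Pa

By continuity, v₂ = v₁·A₁/A₂ = 2.97·(181/27.8) = 19.4 m/s.
With no height change, Bernoulli's equation is P₁ + ½ρv₁² = P₂ + ½ρv₂².
P₂ = P₁ − ½ρ(v₂² − v₁²) = 321000 − ½·814·(19.4² − 2.97²) = 321000 − 149000 = 172000 Pa.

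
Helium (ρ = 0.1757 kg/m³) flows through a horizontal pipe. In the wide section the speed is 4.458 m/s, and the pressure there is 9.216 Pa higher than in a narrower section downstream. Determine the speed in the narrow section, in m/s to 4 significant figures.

11.17 m/s

Horizontal Bernoulli: P₁ + ½ρv₁² = P₂ + ½ρv₂², so v₂² = v₁² + 2(P₁ − P₂)/ρ.
v₂ = √(4.458² + 2·9.216/0.1757) = √(19.87 + 104.9) = 11.17 m/s.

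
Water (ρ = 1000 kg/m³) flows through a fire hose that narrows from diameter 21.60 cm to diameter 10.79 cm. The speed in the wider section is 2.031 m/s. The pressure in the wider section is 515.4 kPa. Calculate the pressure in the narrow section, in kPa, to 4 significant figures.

Mass conservation (A₁v₁ = A₂v₂) gives v₂ = 2.031 × 366.4/91.44 = 8.139 m/s.
The pipe is horizontal, so Bernoulli reduces to P₁ + ½ρv₁² = P₂ + ½ρv₂².
P₂ = P₁ − ½ρ(v₂² − v₁²) = 515400 − ½·1000·(8.139² − 2.031²) = 515400 − 31060 = 484300 Pa.

484.3 kPa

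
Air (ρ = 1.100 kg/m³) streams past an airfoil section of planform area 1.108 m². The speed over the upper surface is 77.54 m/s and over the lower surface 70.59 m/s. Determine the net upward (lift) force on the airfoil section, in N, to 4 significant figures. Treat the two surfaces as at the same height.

The faster flow above has the lower pressure; Bernoulli (same height) gives ΔP = ½ρ(v_up² − v_low²).
ΔP = ½·1.100·(77.54² − 70.59²) = 566.2 Pa.
Lift = ΔP · A = 566.2 × 1.108 = 627.4 N.

F = 627.4 N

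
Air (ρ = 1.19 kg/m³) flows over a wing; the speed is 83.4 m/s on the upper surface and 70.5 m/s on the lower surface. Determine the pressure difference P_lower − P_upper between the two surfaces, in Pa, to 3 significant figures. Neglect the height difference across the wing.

ΔP = 1180 Pa

Bernoulli (same height): P_lower − P_upper = ½ρ(v_upper² − v_lower²).
ΔP = ½·1.19·(83.4² − 70.5²) = 1180 Pa.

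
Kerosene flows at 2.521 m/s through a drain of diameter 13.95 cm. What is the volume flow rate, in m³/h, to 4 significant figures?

Q = A·v = 0.01528 m² × 2.521 m/s = 0.03853 m³/s.
Converting: 0.03853 m³/s × 3600 = 138.7 m³/h.

Q ≈ 138.7 m³/h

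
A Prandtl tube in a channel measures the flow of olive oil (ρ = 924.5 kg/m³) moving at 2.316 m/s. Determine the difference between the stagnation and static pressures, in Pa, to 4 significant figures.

2479 Pa

The dynamic pressure equals the rise in static pressure at the stagnation point: ΔP = ½ρv².
ΔP = ½·924.5·2.316² = 2479 Pa.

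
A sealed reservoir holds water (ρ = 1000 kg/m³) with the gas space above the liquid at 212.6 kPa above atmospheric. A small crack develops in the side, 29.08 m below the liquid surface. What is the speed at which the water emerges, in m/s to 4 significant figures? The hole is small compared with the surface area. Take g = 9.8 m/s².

v ≈ 31.55 m/s

Take point 1 at the surface (v₁ ≈ 0) and point 2 at the hole (at atmospheric pressure). Bernoulli: P₁ + ρg h = P_atm + ½ρv₂².
With P₁ − P_atm = 212600 Pa, v₂ = √(2gh + 2ΔP/ρ) = √(2·9.8·29.08 + 2·212600/1000) = 31.55 m/s.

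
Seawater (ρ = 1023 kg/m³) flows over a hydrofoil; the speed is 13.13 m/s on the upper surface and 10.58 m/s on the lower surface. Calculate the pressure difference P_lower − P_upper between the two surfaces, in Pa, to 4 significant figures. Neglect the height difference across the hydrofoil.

30930 Pa

With negligible Δh, P + ½ρv² is constant, so P_low − P_up = ½ρ(v_up² − v_low²).
ΔP = ½·1023·(13.13² − 10.58²) = 30930 Pa.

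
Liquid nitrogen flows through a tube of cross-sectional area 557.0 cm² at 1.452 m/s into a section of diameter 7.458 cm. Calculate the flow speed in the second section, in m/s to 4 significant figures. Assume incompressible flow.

v₂ ≈ 18.51 m/s

Continuity gives A₁v₁ = A₂v₂, so v₂ = (557.0 cm²)/(43.69 cm²) × 1.452 m/s = 18.51 m/s.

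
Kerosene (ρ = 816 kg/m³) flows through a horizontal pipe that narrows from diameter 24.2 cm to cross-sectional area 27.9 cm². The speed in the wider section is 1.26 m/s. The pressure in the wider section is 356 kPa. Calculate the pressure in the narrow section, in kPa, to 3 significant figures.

Mass conservation (A₁v₁ = A₂v₂) gives v₂ = 1.26 × 460/27.9 = 20.8 m/s.
Bernoulli (h₁ = h₂): P₁ − P₂ = ½ρ(v₂² − v₁²).
P₂ = P₁ − ½ρ(v₂² − v₁²) = 356000 − ½·816·(20.8² − 1.26²) = 356000 − 175000 = 181000 Pa.

181 kPa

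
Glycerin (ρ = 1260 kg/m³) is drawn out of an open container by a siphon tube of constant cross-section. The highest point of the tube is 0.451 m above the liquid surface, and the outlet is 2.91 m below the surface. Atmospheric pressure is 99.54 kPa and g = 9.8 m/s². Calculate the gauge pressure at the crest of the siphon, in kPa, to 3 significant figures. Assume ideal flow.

Bernoulli surface→outlet gives ½v² = g·h_out, so v = √(2·9.8·2.91) = 7.55 m/s.
The bore is uniform, so the speed at the crest is the same v. Bernoulli surface→crest: P_atm = P_top + ½ρv² + ρg·h_top.
P_top = 99540 − ½·1260·7.55² − 1260·9.8·0.451 = 58000 Pa. So P_gauge = P_top − P_atm = -41500 Pa.

P_gauge ≈ -41.5 kPa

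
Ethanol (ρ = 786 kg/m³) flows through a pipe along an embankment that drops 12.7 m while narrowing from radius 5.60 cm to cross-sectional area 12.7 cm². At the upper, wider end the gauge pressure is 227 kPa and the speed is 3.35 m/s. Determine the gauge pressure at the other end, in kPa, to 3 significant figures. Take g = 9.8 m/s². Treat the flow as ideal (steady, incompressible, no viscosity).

63.8 kPa

Mass conservation (A₁v₁ = A₂v₂) gives v₂ = 3.35 × 98.5/12.7 = 26.0 m/s.
Energy conservation along the streamline gives P₂ = P₁ − ½ρ(v₂² − v₁²) − ρg(h₂ − h₁).
P₂ = 227000 + ½·786·(3.35² − 26.0²) − 786·9.8·(−12.7) = 227000 + (-261000) − (-97800) = 63800 Pa.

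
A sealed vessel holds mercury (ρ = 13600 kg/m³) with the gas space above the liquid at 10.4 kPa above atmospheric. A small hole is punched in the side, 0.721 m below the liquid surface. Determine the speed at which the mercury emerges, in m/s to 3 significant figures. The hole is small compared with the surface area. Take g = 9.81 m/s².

Take point 1 at the surface (v₁ ≈ 0) and point 2 at the hole (at atmospheric pressure). Bernoulli: P₁ + ρg h = P_atm + ½ρv₂².
With P₁ − P_atm = 10400 Pa, v₂ = √(2gh + 2ΔP/ρ) = √(2·9.81·0.721 + 2·10400/13600) = 3.96 m/s.

v ≈ 3.96 m/s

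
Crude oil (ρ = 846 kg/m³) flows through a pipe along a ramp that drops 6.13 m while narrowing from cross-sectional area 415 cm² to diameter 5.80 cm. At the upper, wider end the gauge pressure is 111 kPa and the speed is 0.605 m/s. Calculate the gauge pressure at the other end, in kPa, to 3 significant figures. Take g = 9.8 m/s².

P₂ ≈ 124 kPa

By continuity, v₂ = v₁·A₁/A₂ = 0.605·(415/26.4) = 9.50 m/s.
Bernoulli: P₁ + ½ρv₁² + ρg h₁ = P₂ + ½ρv₂² + ρg h₂, so P₂ = P₁ + ½ρ(v₁² − v₂²) − ρg(h₂ − h₁).
P₂ = 111000 + ½·846·(0.605² − 9.50²) − 846·9.8·(−6.13) = 111000 + (-38000) − (-50800) = 124000 Pa.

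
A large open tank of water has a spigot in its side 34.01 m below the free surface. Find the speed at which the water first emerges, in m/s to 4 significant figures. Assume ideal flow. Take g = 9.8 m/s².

The surface is effectively still and both ends are open, so ½v² = gh and v = √(2·9.8·34.01) = 25.82 m/s.

v = 25.82 m/s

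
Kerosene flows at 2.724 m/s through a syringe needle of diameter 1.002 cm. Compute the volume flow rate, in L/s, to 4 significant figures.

Q = A·v = 0.00007885 m² × 2.724 m/s = 0.0002148 m³/s.
Converting: 0.0002148 m³/s × 1000 = 0.2148 L/s.

0.2148 L/s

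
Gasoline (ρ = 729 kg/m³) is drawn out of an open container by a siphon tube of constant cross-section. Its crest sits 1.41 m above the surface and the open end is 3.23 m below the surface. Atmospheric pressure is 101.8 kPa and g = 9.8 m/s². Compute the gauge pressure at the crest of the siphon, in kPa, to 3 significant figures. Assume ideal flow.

From the surface to the outlet (both open to atmosphere, surface at rest): v = √(2g·h_out) = √(2·9.8·3.23) = 7.96 m/s.
With constant cross-section the crest speed equals v; applying Bernoulli from the surface up to the crest, P_top = P_atm − ½ρv² − ρg·h_top.
P_top = 101800 − ½·729·7.96² − 729·9.8·1.41 = 68700 Pa. So P_gauge = P_top − P_atm = -33100 Pa.

P_gauge ≈ -33.1 kPa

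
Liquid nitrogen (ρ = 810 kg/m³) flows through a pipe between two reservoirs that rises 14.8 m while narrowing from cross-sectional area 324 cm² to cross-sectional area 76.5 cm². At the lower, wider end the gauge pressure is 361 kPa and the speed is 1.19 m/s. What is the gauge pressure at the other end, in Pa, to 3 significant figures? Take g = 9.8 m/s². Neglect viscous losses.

P₂ ≈ 234000 Pa

The volume flow rate is constant, so v₂ = (A₁/A₂)v₁ = (324/76.5)·1.19 = 5.04 m/s.
Applying Bernoulli between the two ends and solving for P₂: P₂ = P₁ + ½ρ(v₁² − v₂²) − ρgΔh.
P₂ = 361000 + ½·810·(1.19² − 5.04²) − 810·9.8·(+14.8) = 361000 + (-9710) − (117000) = 234000 Pa.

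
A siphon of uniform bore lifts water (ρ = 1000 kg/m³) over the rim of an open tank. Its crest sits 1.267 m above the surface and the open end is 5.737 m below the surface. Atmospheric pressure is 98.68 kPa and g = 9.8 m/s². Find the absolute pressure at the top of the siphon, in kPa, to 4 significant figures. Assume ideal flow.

P_top = 30.04 kPa

The outlet speed comes from Torricelli: v = √(2g·5.737) = 10.60 m/s.
The bore is uniform, so the speed at the crest is the same v. Bernoulli surface→crest: P_atm = P_top + ½ρv² + ρg·h_top.
P_top = 98680 − ½·1000·10.60² − 1000·9.8·1.267 = 30040 Pa.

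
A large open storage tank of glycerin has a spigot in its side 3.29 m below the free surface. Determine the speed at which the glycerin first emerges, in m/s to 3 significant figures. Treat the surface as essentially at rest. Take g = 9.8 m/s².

Torricelli's result v = √(2gh) gives v = √(2·9.8·3.29) = 8.03 m/s.

v = 8.03 m/s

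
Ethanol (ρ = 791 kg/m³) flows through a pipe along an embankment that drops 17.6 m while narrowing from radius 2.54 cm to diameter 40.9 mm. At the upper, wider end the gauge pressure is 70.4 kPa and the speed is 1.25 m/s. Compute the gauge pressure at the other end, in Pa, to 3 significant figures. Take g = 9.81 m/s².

By continuity, v₂ = v₁·A₁/A₂ = 1.25·(20.3/13.1) = 1.93 m/s.
Energy conservation along the streamline gives P₂ = P₁ − ½ρ(v₂² − v₁²) − ρg(h₂ − h₁).
P₂ = 70400 + ½·791·(1.25² − 1.93²) − 791·9.81·(−17.6) = 70400 + (-853) − (-137000) = 206000 Pa.

P₂ = 206000 Pa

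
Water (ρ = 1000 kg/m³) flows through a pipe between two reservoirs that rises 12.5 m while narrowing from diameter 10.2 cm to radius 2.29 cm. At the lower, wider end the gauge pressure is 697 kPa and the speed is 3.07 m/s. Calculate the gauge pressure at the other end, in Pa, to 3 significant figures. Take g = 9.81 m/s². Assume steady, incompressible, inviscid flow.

P₂ ≈ 463000 Pa

Continuity gives A₁v₁ = A₂v₂, so v₂ = (81.7 cm²)/(16.5 cm²) × 3.07 m/s = 15.2 m/s.
Applying Bernoulli between the two ends and solving for P₂: P₂ = P₁ + ½ρ(v₁² − v₂²) − ρgΔh.
P₂ = 697000 + ½·1000·(3.07² − 15.2²) − 1000·9.81·(+12.5) = 697000 + (-111000) − (123000) = 463000 Pa.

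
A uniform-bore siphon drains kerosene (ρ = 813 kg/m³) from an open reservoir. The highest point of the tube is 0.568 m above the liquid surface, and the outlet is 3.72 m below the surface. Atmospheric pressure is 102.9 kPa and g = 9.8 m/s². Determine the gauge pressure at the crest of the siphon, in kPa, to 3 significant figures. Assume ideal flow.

-34.2 kPa

The outlet speed comes from Torricelli: v = √(2g·3.72) = 8.54 m/s.
The bore is uniform, so the speed at the crest is the same v. Bernoulli surface→crest: P_atm = P_top + ½ρv² + ρg·h_top.
P_top = 102900 − ½·813·8.54² − 813·9.8·0.568 = 68700 Pa. So P_gauge = P_top − P_atm = -34200 Pa.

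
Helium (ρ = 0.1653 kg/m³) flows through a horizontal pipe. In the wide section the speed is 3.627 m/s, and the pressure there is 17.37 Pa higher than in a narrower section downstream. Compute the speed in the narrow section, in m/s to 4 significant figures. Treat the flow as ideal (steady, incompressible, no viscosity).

14.94 m/s

Horizontal Bernoulli: P₁ + ½ρv₁² = P₂ + ½ρv₂², so v₂² = v₁² + 2(P₁ − P₂)/ρ.
v₂ = √(3.627² + 2·17.37/0.1653) = √(13.16 + 210.2) = 14.94 m/s.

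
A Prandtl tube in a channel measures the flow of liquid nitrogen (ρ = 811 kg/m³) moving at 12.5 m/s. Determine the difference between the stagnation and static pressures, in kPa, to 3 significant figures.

Bernoulli between the free stream and the stagnation point: ½ρv² = P_stag − P_static.
ΔP = ½·811·12.5² = 63400 Pa.

ΔP ≈ 63.4 kPa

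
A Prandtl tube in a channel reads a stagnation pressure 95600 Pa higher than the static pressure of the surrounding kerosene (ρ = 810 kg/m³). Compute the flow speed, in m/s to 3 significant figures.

At the stagnation point the flow is brought to rest, so Bernoulli gives P_stag − P_static = ½ρv².
v = √(2ΔP/ρ) = √(2·95600/810) = 15.4 m/s.

v ≈ 15.4 m/s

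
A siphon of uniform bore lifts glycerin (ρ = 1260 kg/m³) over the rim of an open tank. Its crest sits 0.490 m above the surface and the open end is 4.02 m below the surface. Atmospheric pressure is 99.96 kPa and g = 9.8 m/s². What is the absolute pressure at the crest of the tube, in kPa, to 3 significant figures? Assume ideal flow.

From the surface to the outlet (both open to atmosphere, surface at rest): v = √(2g·h_out) = √(2·9.8·4.02) = 8.88 m/s.
Continuity keeps v the same throughout the tube; from surface to crest, P_atm + 0 = P_top + ½ρv² + ρg·h_top.
P_top = 99960 − ½·1260·8.88² − 1260·9.8·0.490 = 44300 Pa.

P_top ≈ 44.3 kPa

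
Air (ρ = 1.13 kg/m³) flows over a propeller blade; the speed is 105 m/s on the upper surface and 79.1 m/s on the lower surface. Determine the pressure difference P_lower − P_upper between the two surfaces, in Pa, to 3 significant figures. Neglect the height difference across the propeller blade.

ΔP = 2690 Pa

With negligible Δh, P + ½ρv² is constant, so P_low − P_up = ½ρ(v_up² − v_low²).
ΔP = ½·1.13·(105² − 79.1²) = 2690 Pa.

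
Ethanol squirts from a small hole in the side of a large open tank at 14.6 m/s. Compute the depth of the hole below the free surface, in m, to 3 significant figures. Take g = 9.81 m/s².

For a small hole in a large open tank, ½v² = gh, giving h = v²/(2g).
h = 14.6²/(2·9.81) = 213/19.62 = 10.9 m.

h ≈ 10.9 m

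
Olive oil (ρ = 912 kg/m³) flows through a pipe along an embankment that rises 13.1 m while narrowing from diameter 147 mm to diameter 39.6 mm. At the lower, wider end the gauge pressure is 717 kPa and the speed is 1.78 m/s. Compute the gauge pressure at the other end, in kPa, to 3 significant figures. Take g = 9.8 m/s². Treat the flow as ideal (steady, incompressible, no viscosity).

By continuity, v₂ = v₁·A₁/A₂ = 1.78·(170/12.3) = 24.5 m/s.
Applying Bernoulli between the two ends and solving for P₂: P₂ = P₁ + ½ρ(v₁² − v₂²) − ρgΔh.
P₂ = 717000 + ½·912·(1.78² − 24.5²) − 912·9.8·(+13.1) = 717000 + (-273000) − (117000) = 327000 Pa.

P₂ = 327 kPa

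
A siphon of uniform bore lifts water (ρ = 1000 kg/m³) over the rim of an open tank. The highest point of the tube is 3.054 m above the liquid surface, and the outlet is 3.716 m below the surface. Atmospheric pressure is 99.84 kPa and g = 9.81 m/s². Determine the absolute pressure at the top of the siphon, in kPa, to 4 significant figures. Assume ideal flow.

P_top = 33.43 kPa

Bernoulli surface→outlet gives ½v² = g·h_out, so v = √(2·9.81·3.716) = 8.539 m/s.
With constant cross-section the crest speed equals v; applying Bernoulli from the surface up to the crest, P_top = P_atm − ½ρv² − ρg·h_top.
P_top = 99840 − ½·1000·8.539² − 1000·9.81·3.054 = 33430 Pa.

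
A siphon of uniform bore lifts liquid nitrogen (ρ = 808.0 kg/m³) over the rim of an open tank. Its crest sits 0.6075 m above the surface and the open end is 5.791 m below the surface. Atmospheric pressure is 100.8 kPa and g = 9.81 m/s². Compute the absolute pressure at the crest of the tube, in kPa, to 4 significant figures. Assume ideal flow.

Bernoulli surface→outlet gives ½v² = g·h_out, so v = √(2·9.81·5.791) = 10.66 m/s.
Continuity keeps v the same throughout the tube; from surface to crest, P_atm + 0 = P_top + ½ρv² + ρg·h_top.
P_top = 100800 − ½·808.0·10.66² − 808.0·9.81·0.6075 = 50080 Pa.

P_top = 50.08 kPa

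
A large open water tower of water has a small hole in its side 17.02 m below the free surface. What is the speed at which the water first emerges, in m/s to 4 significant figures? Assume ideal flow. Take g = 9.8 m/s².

18.26 m/s

Torricelli's result v = √(2gh) gives v = √(2·9.8·17.02) = 18.26 m/s.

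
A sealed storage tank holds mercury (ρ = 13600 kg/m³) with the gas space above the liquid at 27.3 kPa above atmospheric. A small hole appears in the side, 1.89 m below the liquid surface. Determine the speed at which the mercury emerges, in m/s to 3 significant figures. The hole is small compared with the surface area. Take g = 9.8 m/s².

6.41 m/s

Take point 1 at the surface (v₁ ≈ 0) and point 2 at the hole (at atmospheric pressure). Bernoulli: P₁ + ρg h = P_atm + ½ρv₂².
With P₁ − P_atm = 27300 Pa, v₂ = √(2gh + 2ΔP/ρ) = √(2·9.8·1.89 + 2·27300/13600) = 6.41 m/s.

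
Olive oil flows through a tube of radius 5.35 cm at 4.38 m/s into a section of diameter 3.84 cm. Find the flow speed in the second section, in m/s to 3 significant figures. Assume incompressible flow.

34.0 m/s

By continuity, v₂ = v₁·A₁/A₂ = 4.38·(89.9/11.6) = 34.0 m/s.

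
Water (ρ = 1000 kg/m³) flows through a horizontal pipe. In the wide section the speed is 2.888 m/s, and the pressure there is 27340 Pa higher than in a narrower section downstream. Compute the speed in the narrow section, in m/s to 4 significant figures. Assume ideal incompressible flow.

Horizontal Bernoulli: P₁ + ½ρv₁² = P₂ + ½ρv₂², so v₂² = v₁² + 2(P₁ − P₂)/ρ.
v₂ = √(2.888² + 2·27340/1000) = √(8.341 + 54.68) = 7.939 m/s.

v₂ ≈ 7.939 m/s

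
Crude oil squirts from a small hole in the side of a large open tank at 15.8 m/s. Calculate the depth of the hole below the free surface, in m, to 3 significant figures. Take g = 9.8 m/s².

For a small hole in a large open tank, ½v² = gh, giving h = v²/(2g).
h = 15.8²/(2·9.8) = 250/19.60 = 12.7 m.

h ≈ 12.7 m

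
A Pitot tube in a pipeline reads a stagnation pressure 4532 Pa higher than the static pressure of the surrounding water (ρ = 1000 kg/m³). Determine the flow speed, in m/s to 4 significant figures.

Bernoulli between the free stream and the stagnation point: ½ρv² = P_stag − P_static.
v = √(2ΔP/ρ) = √(2·4532/1000) = 3.011 m/s.

v ≈ 3.011 m/s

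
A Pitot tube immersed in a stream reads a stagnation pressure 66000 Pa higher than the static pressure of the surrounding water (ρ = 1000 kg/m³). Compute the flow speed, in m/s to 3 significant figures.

Bernoulli between the free stream and the stagnation point: ½ρv² = P_stag − P_static.
v = √(2ΔP/ρ) = √(2·66000/1000) = 11.5 m/s.

v = 11.5 m/s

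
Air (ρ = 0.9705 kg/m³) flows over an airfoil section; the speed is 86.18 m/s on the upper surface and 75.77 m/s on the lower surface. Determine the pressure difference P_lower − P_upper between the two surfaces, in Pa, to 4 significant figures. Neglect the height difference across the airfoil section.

Bernoulli (same height): P_lower − P_upper = ½ρ(v_upper² − v_lower²).
ΔP = ½·0.9705·(86.18² − 75.77²) = 818.1 Pa.

ΔP ≈ 818.1 Pa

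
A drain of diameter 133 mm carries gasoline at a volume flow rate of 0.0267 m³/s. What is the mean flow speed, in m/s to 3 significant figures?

Q = 0.0267 m³/s = 0.0267 m³/s.
v = Q/A = 0.0267 / 0.0139 = 1.92 m/s.

v ≈ 1.92 m/s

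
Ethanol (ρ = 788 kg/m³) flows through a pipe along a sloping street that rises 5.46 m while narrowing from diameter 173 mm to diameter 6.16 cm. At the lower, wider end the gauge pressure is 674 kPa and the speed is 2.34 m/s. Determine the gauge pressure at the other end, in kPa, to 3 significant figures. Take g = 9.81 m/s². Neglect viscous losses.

P₂ ≈ 500 kPa

Continuity gives A₁v₁ = A₂v₂, so v₂ = (235 cm²)/(29.8 cm²) × 2.34 m/s = 18.5 m/s.
Bernoulli: P₁ + ½ρv₁² + ρg h₁ = P₂ + ½ρv₂² + ρg h₂, so P₂ = P₁ + ½ρ(v₁² − v₂²) − ρg(h₂ − h₁).
P₂ = 674000 + ½·788·(2.34² − 18.5²) − 788·9.81·(+5.46) = 674000 + (-132000) − (42200) = 500000 Pa.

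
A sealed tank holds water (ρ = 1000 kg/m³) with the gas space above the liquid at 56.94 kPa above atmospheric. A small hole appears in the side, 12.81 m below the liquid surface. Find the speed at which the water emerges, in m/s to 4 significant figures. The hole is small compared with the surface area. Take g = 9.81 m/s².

Take point 1 at the surface (v₁ ≈ 0) and point 2 at the hole (at atmospheric pressure). Bernoulli: P₁ + ρg h = P_atm + ½ρv₂².
With P₁ − P_atm = 56940 Pa, v₂ = √(2gh + 2ΔP/ρ) = √(2·9.81·12.81 + 2·56940/1000) = 19.11 m/s.

v = 19.11 m/s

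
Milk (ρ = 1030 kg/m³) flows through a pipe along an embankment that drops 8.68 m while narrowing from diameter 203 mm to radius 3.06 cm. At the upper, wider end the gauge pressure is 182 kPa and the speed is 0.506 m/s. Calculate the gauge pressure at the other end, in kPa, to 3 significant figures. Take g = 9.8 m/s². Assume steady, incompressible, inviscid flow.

The volume flow rate is constant, so v₂ = (A₁/A₂)v₁ = (324/29.4)·0.506 = 5.57 m/s.
Energy conservation along the streamline gives P₂ = P₁ − ½ρ(v₂² − v₁²) − ρg(h₂ − h₁).
P₂ = 182000 + ½·1030·(0.506² − 5.57²) − 1030·9.8·(−8.68) = 182000 + (-15800) − (-87600) = 254000 Pa.

P₂ ≈ 254 kPa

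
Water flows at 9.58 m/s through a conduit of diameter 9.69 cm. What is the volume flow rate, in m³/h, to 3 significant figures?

Q ≈ 254 m³/h

Q = A·v = 0.00737 m² × 9.58 m/s = 0.0706 m³/s.
Converting: 0.0706 m³/s × 3600 = 254 m³/h.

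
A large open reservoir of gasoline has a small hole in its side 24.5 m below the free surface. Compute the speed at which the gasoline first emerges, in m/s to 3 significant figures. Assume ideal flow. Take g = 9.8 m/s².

Bernoulli from surface to hole (P equal, v_surface ≈ 0): v = √(2gh) = √(2×9.8×24.5) = 21.9 m/s.

v ≈ 21.9 m/s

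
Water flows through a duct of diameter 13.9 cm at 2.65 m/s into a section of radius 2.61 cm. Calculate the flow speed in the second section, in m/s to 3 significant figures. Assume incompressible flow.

Continuity gives A₁v₁ = A₂v₂, so v₂ = (152 cm²)/(21.4 cm²) × 2.65 m/s = 18.8 m/s.

v₂ ≈ 18.8 m/s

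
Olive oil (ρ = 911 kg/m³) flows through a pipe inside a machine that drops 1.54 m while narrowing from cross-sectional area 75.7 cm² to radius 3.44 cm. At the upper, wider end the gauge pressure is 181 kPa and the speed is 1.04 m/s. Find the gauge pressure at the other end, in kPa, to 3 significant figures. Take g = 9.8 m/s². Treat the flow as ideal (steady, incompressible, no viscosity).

P₂ = 193 kPa

The volume flow rate is constant, so v₂ = (A₁/A₂)v₁ = (75.7/37.2)·1.04 = 2.12 m/s.
Energy conservation along the streamline gives P₂ = P₁ − ½ρ(v₂² − v₁²) − ρg(h₂ − h₁).
P₂ = 181000 + ½·911·(1.04² − 2.12²) − 911·9.8·(−1.54) = 181000 + (-1550) − (-13700) = 193000 Pa.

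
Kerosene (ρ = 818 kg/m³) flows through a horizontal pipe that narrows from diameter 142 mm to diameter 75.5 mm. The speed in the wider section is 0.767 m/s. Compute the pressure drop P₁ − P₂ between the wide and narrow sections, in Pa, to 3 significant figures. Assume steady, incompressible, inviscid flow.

ΔP = 2770 Pa

By continuity, v₂ = v₁·A₁/A₂ = 0.767·(158/44.8) = 2.71 m/s.
Bernoulli (h₁ = h₂): P₁ − P₂ = ½ρ(v₂² − v₁²).
P₁ − P₂ = ½·818·(2.71² − 0.767²) = ½·818·6.77 = 2770 Pa.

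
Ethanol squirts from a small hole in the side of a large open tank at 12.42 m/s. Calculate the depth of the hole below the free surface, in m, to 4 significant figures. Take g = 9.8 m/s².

Inverting v = √(2gh) gives h = v² / 2g.
h = 12.42²/(2·9.8) = 154.3/19.60 = 7.870 m.

h ≈ 7.870 m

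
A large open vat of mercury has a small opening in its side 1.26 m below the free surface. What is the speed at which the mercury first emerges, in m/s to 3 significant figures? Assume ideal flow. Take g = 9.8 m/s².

v ≈ 4.97 m/s

With the surface at rest and both surface and jet at atmospheric pressure, Bernoulli gives ρg h = ½ρv², so v = √(2gh) = √(2·9.8·1.26) = 4.97 m/s.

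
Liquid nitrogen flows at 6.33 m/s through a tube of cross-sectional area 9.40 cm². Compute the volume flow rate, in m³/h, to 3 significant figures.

21.4 m³/h

Q = A·v = 0.000940 m² × 6.33 m/s = 0.00595 m³/s.
Converting: 0.00595 m³/s × 3600 = 21.4 m³/h.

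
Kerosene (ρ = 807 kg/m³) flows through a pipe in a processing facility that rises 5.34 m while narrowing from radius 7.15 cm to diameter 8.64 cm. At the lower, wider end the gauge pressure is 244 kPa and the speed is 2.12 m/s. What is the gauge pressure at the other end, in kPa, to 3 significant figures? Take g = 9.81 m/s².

P₂ ≈ 190 kPa

Continuity gives A₁v₁ = A₂v₂, so v₂ = (161 cm²)/(58.6 cm²) × 2.12 m/s = 5.81 m/s.
Applying Bernoulli between the two ends and solving for P₂: P₂ = P₁ + ½ρ(v₁² − v₂²) − ρgΔh.
P₂ = 244000 + ½·807·(2.12² − 5.81²) − 807·9.81·(+5.34) = 244000 + (-11800) − (42300) = 190000 Pa.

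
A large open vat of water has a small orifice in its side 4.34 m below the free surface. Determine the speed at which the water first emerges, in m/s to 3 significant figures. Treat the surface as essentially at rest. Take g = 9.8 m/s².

v ≈ 9.22 m/s

The surface is effectively still and both ends are open, so ½v² = gh and v = √(2·9.8·4.34) = 9.22 m/s.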